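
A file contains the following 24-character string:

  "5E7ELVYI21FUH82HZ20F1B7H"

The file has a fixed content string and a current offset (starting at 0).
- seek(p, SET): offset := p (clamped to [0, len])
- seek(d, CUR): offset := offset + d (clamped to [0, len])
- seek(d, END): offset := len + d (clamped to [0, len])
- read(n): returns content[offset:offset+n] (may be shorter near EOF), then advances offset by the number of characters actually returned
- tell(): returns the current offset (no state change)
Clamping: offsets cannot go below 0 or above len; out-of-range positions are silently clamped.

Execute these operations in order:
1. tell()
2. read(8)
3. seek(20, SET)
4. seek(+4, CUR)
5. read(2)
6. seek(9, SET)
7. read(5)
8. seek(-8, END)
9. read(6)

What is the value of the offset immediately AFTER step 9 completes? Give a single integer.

Answer: 22

Derivation:
After 1 (tell()): offset=0
After 2 (read(8)): returned '5E7ELVYI', offset=8
After 3 (seek(20, SET)): offset=20
After 4 (seek(+4, CUR)): offset=24
After 5 (read(2)): returned '', offset=24
After 6 (seek(9, SET)): offset=9
After 7 (read(5)): returned '1FUH8', offset=14
After 8 (seek(-8, END)): offset=16
After 9 (read(6)): returned 'Z20F1B', offset=22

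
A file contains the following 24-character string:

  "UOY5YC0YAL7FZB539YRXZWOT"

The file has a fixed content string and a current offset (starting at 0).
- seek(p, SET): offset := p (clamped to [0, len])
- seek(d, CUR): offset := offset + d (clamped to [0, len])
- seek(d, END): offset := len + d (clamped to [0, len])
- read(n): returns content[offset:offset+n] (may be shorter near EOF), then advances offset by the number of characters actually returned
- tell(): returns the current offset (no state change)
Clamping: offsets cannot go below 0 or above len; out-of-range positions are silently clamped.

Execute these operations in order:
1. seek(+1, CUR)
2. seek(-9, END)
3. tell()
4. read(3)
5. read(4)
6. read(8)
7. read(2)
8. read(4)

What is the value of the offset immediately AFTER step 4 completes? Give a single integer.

After 1 (seek(+1, CUR)): offset=1
After 2 (seek(-9, END)): offset=15
After 3 (tell()): offset=15
After 4 (read(3)): returned '39Y', offset=18

Answer: 18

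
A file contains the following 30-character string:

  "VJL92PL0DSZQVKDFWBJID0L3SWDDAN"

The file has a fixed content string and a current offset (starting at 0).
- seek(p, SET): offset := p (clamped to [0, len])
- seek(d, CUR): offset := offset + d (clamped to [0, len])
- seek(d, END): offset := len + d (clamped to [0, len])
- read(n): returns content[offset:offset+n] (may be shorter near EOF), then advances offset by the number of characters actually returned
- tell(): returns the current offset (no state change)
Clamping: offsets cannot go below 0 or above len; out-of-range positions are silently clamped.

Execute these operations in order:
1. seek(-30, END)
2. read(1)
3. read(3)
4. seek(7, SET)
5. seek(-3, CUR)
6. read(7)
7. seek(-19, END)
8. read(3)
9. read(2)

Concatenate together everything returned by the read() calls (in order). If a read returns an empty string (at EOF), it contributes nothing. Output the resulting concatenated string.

Answer: VJL92PL0DSZQVKDF

Derivation:
After 1 (seek(-30, END)): offset=0
After 2 (read(1)): returned 'V', offset=1
After 3 (read(3)): returned 'JL9', offset=4
After 4 (seek(7, SET)): offset=7
After 5 (seek(-3, CUR)): offset=4
After 6 (read(7)): returned '2PL0DSZ', offset=11
After 7 (seek(-19, END)): offset=11
After 8 (read(3)): returned 'QVK', offset=14
After 9 (read(2)): returned 'DF', offset=16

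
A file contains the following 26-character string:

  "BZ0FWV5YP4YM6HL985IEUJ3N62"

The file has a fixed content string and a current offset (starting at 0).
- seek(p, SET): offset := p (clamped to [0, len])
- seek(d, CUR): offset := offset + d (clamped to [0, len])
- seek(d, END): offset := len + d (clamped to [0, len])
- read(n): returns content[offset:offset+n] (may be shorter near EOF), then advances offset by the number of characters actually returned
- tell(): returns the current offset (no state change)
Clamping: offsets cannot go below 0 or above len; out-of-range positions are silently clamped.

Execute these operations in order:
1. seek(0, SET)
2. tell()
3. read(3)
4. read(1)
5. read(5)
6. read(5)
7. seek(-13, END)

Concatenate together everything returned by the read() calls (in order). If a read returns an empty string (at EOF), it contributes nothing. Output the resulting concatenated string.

After 1 (seek(0, SET)): offset=0
After 2 (tell()): offset=0
After 3 (read(3)): returned 'BZ0', offset=3
After 4 (read(1)): returned 'F', offset=4
After 5 (read(5)): returned 'WV5YP', offset=9
After 6 (read(5)): returned '4YM6H', offset=14
After 7 (seek(-13, END)): offset=13

Answer: BZ0FWV5YP4YM6H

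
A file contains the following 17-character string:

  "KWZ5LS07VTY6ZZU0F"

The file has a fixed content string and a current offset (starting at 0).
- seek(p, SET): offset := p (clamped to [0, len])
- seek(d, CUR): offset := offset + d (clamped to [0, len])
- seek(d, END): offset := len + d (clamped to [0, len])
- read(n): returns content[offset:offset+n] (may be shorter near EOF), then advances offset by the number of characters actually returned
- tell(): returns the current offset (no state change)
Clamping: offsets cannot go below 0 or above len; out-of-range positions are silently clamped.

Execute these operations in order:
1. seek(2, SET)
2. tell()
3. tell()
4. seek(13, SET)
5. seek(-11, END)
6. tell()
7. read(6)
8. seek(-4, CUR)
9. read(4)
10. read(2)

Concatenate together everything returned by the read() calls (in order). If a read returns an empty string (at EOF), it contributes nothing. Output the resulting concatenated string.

After 1 (seek(2, SET)): offset=2
After 2 (tell()): offset=2
After 3 (tell()): offset=2
After 4 (seek(13, SET)): offset=13
After 5 (seek(-11, END)): offset=6
After 6 (tell()): offset=6
After 7 (read(6)): returned '07VTY6', offset=12
After 8 (seek(-4, CUR)): offset=8
After 9 (read(4)): returned 'VTY6', offset=12
After 10 (read(2)): returned 'ZZ', offset=14

Answer: 07VTY6VTY6ZZ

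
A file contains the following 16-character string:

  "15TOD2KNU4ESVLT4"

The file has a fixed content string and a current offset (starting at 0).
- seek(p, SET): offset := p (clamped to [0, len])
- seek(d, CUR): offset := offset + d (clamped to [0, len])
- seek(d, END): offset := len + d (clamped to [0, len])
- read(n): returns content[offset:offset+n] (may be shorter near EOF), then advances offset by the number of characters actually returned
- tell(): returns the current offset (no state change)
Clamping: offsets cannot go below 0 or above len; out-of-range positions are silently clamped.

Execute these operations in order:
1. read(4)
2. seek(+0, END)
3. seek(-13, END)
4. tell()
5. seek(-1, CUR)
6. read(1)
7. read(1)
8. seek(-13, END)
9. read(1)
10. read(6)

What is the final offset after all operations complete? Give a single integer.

After 1 (read(4)): returned '15TO', offset=4
After 2 (seek(+0, END)): offset=16
After 3 (seek(-13, END)): offset=3
After 4 (tell()): offset=3
After 5 (seek(-1, CUR)): offset=2
After 6 (read(1)): returned 'T', offset=3
After 7 (read(1)): returned 'O', offset=4
After 8 (seek(-13, END)): offset=3
After 9 (read(1)): returned 'O', offset=4
After 10 (read(6)): returned 'D2KNU4', offset=10

Answer: 10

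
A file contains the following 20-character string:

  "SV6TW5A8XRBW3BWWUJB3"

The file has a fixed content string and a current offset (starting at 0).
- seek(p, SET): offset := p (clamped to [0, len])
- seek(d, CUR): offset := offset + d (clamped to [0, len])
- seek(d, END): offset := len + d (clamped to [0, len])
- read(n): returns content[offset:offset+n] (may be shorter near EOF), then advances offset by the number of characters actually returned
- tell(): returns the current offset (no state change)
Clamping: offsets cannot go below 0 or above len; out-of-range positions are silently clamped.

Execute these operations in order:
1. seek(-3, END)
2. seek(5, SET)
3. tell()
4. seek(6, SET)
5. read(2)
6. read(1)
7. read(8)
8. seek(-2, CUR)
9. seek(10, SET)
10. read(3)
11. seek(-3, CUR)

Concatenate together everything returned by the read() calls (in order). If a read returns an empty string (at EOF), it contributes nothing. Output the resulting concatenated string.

After 1 (seek(-3, END)): offset=17
After 2 (seek(5, SET)): offset=5
After 3 (tell()): offset=5
After 4 (seek(6, SET)): offset=6
After 5 (read(2)): returned 'A8', offset=8
After 6 (read(1)): returned 'X', offset=9
After 7 (read(8)): returned 'RBW3BWWU', offset=17
After 8 (seek(-2, CUR)): offset=15
After 9 (seek(10, SET)): offset=10
After 10 (read(3)): returned 'BW3', offset=13
After 11 (seek(-3, CUR)): offset=10

Answer: A8XRBW3BWWUBW3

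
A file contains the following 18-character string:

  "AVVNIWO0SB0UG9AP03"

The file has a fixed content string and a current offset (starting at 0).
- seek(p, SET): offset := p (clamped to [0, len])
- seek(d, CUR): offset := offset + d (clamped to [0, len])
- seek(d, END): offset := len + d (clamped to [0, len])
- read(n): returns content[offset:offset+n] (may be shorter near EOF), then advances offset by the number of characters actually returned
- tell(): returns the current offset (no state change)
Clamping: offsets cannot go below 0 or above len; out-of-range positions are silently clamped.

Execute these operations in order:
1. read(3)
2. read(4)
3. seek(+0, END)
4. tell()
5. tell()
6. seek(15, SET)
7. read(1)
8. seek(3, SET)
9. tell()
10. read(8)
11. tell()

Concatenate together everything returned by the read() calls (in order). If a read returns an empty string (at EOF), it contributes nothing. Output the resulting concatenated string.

After 1 (read(3)): returned 'AVV', offset=3
After 2 (read(4)): returned 'NIWO', offset=7
After 3 (seek(+0, END)): offset=18
After 4 (tell()): offset=18
After 5 (tell()): offset=18
After 6 (seek(15, SET)): offset=15
After 7 (read(1)): returned 'P', offset=16
After 8 (seek(3, SET)): offset=3
After 9 (tell()): offset=3
After 10 (read(8)): returned 'NIWO0SB0', offset=11
After 11 (tell()): offset=11

Answer: AVVNIWOPNIWO0SB0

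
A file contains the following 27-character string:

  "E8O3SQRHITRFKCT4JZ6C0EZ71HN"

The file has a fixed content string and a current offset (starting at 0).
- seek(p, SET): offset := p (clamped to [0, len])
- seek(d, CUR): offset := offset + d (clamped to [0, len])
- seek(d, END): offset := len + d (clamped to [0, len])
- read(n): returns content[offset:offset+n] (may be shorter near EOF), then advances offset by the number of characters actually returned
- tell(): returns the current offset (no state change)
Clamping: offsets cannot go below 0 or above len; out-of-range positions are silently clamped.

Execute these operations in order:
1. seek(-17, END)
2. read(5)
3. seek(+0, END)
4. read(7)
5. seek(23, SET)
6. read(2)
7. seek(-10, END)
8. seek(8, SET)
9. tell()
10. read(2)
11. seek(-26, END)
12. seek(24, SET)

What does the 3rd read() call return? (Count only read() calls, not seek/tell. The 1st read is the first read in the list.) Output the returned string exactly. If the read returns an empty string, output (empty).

Answer: 71

Derivation:
After 1 (seek(-17, END)): offset=10
After 2 (read(5)): returned 'RFKCT', offset=15
After 3 (seek(+0, END)): offset=27
After 4 (read(7)): returned '', offset=27
After 5 (seek(23, SET)): offset=23
After 6 (read(2)): returned '71', offset=25
After 7 (seek(-10, END)): offset=17
After 8 (seek(8, SET)): offset=8
After 9 (tell()): offset=8
After 10 (read(2)): returned 'IT', offset=10
After 11 (seek(-26, END)): offset=1
After 12 (seek(24, SET)): offset=24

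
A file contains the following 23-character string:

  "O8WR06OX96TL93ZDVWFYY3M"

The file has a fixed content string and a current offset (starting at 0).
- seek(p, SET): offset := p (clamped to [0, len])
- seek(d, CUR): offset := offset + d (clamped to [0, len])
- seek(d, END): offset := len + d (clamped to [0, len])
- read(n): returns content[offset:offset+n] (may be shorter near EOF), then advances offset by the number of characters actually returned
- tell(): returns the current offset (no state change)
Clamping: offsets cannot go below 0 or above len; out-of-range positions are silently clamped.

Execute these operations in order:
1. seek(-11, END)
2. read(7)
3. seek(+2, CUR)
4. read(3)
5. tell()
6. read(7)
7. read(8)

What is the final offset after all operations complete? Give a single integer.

After 1 (seek(-11, END)): offset=12
After 2 (read(7)): returned '93ZDVWF', offset=19
After 3 (seek(+2, CUR)): offset=21
After 4 (read(3)): returned '3M', offset=23
After 5 (tell()): offset=23
After 6 (read(7)): returned '', offset=23
After 7 (read(8)): returned '', offset=23

Answer: 23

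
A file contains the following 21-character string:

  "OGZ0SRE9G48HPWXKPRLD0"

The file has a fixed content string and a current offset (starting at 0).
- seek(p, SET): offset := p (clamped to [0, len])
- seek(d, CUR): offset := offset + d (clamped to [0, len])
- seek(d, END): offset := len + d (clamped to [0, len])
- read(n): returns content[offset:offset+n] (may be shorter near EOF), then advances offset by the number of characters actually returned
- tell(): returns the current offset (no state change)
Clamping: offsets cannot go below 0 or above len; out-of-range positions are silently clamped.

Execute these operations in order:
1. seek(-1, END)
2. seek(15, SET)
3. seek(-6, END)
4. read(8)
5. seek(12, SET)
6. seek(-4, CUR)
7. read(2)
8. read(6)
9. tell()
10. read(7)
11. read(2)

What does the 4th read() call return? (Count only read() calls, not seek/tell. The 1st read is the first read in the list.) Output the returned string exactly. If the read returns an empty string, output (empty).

Answer: PRLD0

Derivation:
After 1 (seek(-1, END)): offset=20
After 2 (seek(15, SET)): offset=15
After 3 (seek(-6, END)): offset=15
After 4 (read(8)): returned 'KPRLD0', offset=21
After 5 (seek(12, SET)): offset=12
After 6 (seek(-4, CUR)): offset=8
After 7 (read(2)): returned 'G4', offset=10
After 8 (read(6)): returned '8HPWXK', offset=16
After 9 (tell()): offset=16
After 10 (read(7)): returned 'PRLD0', offset=21
After 11 (read(2)): returned '', offset=21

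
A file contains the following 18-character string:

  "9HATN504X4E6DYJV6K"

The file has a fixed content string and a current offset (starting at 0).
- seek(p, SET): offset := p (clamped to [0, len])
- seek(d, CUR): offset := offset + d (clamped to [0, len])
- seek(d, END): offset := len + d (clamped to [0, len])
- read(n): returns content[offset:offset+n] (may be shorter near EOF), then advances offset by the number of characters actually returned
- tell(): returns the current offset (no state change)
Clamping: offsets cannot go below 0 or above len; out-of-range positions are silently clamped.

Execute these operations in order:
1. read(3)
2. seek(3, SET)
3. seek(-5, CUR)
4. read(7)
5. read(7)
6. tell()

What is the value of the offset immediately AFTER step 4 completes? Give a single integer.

After 1 (read(3)): returned '9HA', offset=3
After 2 (seek(3, SET)): offset=3
After 3 (seek(-5, CUR)): offset=0
After 4 (read(7)): returned '9HATN50', offset=7

Answer: 7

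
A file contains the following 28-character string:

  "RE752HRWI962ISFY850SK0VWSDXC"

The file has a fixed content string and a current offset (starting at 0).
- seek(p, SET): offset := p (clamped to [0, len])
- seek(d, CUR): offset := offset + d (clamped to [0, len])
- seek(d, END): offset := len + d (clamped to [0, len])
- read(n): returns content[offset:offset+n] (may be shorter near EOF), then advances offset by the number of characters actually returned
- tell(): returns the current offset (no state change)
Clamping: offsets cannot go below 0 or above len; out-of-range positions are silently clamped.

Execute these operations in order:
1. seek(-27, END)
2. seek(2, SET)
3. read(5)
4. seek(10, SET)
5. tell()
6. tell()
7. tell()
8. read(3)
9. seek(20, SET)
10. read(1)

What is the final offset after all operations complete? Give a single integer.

Answer: 21

Derivation:
After 1 (seek(-27, END)): offset=1
After 2 (seek(2, SET)): offset=2
After 3 (read(5)): returned '752HR', offset=7
After 4 (seek(10, SET)): offset=10
After 5 (tell()): offset=10
After 6 (tell()): offset=10
After 7 (tell()): offset=10
After 8 (read(3)): returned '62I', offset=13
After 9 (seek(20, SET)): offset=20
After 10 (read(1)): returned 'K', offset=21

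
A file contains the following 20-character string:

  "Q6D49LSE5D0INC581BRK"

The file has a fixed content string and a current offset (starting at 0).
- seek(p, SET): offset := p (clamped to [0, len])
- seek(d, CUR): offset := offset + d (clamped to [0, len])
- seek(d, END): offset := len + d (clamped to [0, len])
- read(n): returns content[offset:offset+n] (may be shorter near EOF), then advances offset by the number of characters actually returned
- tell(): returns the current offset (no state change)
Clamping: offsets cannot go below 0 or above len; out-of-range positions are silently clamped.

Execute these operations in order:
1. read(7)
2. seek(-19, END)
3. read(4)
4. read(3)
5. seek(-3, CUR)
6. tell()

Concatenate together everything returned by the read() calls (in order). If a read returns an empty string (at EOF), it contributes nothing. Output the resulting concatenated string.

Answer: Q6D49LS6D49LSE

Derivation:
After 1 (read(7)): returned 'Q6D49LS', offset=7
After 2 (seek(-19, END)): offset=1
After 3 (read(4)): returned '6D49', offset=5
After 4 (read(3)): returned 'LSE', offset=8
After 5 (seek(-3, CUR)): offset=5
After 6 (tell()): offset=5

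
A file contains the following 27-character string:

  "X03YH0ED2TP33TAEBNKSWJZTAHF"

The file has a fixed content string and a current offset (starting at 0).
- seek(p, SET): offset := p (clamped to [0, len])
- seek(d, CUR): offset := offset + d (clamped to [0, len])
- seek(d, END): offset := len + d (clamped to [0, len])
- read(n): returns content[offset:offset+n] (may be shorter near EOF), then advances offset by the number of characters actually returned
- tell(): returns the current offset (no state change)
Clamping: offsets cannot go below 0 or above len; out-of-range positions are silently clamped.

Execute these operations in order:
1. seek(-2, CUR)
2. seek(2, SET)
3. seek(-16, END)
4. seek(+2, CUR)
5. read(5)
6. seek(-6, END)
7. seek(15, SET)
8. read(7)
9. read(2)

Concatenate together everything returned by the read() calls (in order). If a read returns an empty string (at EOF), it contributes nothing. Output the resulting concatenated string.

After 1 (seek(-2, CUR)): offset=0
After 2 (seek(2, SET)): offset=2
After 3 (seek(-16, END)): offset=11
After 4 (seek(+2, CUR)): offset=13
After 5 (read(5)): returned 'TAEBN', offset=18
After 6 (seek(-6, END)): offset=21
After 7 (seek(15, SET)): offset=15
After 8 (read(7)): returned 'EBNKSWJ', offset=22
After 9 (read(2)): returned 'ZT', offset=24

Answer: TAEBNEBNKSWJZT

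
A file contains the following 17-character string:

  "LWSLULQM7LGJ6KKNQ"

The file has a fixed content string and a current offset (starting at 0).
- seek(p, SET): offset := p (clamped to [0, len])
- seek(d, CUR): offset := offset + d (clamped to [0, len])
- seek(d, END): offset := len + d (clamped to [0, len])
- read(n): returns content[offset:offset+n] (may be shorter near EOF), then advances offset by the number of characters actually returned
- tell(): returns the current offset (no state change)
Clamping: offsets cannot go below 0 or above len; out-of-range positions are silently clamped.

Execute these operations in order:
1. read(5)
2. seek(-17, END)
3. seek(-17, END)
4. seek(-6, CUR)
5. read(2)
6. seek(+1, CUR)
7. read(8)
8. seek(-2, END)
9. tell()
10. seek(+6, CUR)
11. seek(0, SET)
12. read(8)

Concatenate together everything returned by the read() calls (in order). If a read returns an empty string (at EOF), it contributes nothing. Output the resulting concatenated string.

Answer: LWSLULWLULQM7LGLWSLULQM

Derivation:
After 1 (read(5)): returned 'LWSLU', offset=5
After 2 (seek(-17, END)): offset=0
After 3 (seek(-17, END)): offset=0
After 4 (seek(-6, CUR)): offset=0
After 5 (read(2)): returned 'LW', offset=2
After 6 (seek(+1, CUR)): offset=3
After 7 (read(8)): returned 'LULQM7LG', offset=11
After 8 (seek(-2, END)): offset=15
After 9 (tell()): offset=15
After 10 (seek(+6, CUR)): offset=17
After 11 (seek(0, SET)): offset=0
After 12 (read(8)): returned 'LWSLULQM', offset=8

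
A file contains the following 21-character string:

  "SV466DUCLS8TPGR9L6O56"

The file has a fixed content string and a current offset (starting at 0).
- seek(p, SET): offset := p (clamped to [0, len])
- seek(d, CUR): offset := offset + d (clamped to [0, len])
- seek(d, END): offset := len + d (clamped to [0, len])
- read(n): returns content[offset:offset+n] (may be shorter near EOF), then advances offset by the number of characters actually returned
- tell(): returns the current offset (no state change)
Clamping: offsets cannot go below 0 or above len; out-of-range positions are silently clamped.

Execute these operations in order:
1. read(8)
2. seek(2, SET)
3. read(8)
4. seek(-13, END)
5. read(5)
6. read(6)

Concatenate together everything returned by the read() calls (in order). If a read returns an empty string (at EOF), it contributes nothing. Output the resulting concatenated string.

Answer: SV466DUC466DUCLSLS8TPGR9L6O

Derivation:
After 1 (read(8)): returned 'SV466DUC', offset=8
After 2 (seek(2, SET)): offset=2
After 3 (read(8)): returned '466DUCLS', offset=10
After 4 (seek(-13, END)): offset=8
After 5 (read(5)): returned 'LS8TP', offset=13
After 6 (read(6)): returned 'GR9L6O', offset=19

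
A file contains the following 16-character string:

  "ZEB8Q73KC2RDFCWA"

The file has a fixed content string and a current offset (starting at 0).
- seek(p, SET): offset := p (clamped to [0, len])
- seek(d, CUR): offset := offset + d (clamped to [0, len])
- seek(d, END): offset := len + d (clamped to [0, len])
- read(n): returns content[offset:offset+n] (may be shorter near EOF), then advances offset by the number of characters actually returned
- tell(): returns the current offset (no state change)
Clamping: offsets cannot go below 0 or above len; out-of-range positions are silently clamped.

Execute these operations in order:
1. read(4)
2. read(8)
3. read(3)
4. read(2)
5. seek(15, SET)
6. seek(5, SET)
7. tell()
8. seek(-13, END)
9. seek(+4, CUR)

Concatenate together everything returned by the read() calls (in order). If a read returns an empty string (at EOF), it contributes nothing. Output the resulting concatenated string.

Answer: ZEB8Q73KC2RDFCWA

Derivation:
After 1 (read(4)): returned 'ZEB8', offset=4
After 2 (read(8)): returned 'Q73KC2RD', offset=12
After 3 (read(3)): returned 'FCW', offset=15
After 4 (read(2)): returned 'A', offset=16
After 5 (seek(15, SET)): offset=15
After 6 (seek(5, SET)): offset=5
After 7 (tell()): offset=5
After 8 (seek(-13, END)): offset=3
After 9 (seek(+4, CUR)): offset=7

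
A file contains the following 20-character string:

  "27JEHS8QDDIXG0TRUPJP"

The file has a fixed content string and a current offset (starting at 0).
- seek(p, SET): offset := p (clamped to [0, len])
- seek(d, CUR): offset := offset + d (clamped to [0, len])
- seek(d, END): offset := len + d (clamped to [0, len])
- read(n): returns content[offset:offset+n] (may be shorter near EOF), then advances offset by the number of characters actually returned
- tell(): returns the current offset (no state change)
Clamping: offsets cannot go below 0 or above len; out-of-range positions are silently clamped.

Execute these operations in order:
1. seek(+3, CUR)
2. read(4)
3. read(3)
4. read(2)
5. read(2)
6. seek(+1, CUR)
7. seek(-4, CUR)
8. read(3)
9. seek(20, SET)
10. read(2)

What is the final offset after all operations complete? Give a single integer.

Answer: 20

Derivation:
After 1 (seek(+3, CUR)): offset=3
After 2 (read(4)): returned 'EHS8', offset=7
After 3 (read(3)): returned 'QDD', offset=10
After 4 (read(2)): returned 'IX', offset=12
After 5 (read(2)): returned 'G0', offset=14
After 6 (seek(+1, CUR)): offset=15
After 7 (seek(-4, CUR)): offset=11
After 8 (read(3)): returned 'XG0', offset=14
After 9 (seek(20, SET)): offset=20
After 10 (read(2)): returned '', offset=20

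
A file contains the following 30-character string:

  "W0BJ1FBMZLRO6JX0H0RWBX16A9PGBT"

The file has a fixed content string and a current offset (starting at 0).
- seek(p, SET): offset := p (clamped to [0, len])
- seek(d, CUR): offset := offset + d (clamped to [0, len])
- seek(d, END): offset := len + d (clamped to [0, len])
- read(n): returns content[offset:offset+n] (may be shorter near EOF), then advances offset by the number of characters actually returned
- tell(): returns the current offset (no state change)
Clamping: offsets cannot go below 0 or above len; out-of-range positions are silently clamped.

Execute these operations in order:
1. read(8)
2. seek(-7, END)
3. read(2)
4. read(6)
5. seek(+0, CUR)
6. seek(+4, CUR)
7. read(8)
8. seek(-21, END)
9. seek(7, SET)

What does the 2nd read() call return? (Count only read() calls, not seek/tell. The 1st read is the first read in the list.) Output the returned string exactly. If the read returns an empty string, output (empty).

After 1 (read(8)): returned 'W0BJ1FBM', offset=8
After 2 (seek(-7, END)): offset=23
After 3 (read(2)): returned '6A', offset=25
After 4 (read(6)): returned '9PGBT', offset=30
After 5 (seek(+0, CUR)): offset=30
After 6 (seek(+4, CUR)): offset=30
After 7 (read(8)): returned '', offset=30
After 8 (seek(-21, END)): offset=9
After 9 (seek(7, SET)): offset=7

Answer: 6A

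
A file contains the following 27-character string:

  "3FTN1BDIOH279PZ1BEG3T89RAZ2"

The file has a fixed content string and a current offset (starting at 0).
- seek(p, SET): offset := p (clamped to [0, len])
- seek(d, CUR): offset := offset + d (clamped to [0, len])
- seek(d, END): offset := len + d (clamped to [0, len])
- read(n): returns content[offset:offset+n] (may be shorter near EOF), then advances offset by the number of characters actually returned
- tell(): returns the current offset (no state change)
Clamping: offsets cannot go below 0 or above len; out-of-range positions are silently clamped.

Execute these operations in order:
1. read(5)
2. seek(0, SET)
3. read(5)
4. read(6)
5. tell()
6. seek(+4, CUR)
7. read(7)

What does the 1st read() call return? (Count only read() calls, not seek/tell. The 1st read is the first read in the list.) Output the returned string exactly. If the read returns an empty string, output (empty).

Answer: 3FTN1

Derivation:
After 1 (read(5)): returned '3FTN1', offset=5
After 2 (seek(0, SET)): offset=0
After 3 (read(5)): returned '3FTN1', offset=5
After 4 (read(6)): returned 'BDIOH2', offset=11
After 5 (tell()): offset=11
After 6 (seek(+4, CUR)): offset=15
After 7 (read(7)): returned '1BEG3T8', offset=22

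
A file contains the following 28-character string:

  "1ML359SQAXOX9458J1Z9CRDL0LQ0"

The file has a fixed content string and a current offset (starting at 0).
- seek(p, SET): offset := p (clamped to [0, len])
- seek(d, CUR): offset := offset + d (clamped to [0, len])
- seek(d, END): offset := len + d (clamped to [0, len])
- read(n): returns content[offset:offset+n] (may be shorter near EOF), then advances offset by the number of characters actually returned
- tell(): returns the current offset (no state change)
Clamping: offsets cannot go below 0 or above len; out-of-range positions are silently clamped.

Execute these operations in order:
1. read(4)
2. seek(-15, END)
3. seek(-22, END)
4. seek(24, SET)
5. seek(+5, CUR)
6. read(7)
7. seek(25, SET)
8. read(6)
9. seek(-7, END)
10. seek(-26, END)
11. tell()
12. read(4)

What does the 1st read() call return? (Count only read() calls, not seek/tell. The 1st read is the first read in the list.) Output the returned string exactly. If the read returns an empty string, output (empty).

Answer: 1ML3

Derivation:
After 1 (read(4)): returned '1ML3', offset=4
After 2 (seek(-15, END)): offset=13
After 3 (seek(-22, END)): offset=6
After 4 (seek(24, SET)): offset=24
After 5 (seek(+5, CUR)): offset=28
After 6 (read(7)): returned '', offset=28
After 7 (seek(25, SET)): offset=25
After 8 (read(6)): returned 'LQ0', offset=28
After 9 (seek(-7, END)): offset=21
After 10 (seek(-26, END)): offset=2
After 11 (tell()): offset=2
After 12 (read(4)): returned 'L359', offset=6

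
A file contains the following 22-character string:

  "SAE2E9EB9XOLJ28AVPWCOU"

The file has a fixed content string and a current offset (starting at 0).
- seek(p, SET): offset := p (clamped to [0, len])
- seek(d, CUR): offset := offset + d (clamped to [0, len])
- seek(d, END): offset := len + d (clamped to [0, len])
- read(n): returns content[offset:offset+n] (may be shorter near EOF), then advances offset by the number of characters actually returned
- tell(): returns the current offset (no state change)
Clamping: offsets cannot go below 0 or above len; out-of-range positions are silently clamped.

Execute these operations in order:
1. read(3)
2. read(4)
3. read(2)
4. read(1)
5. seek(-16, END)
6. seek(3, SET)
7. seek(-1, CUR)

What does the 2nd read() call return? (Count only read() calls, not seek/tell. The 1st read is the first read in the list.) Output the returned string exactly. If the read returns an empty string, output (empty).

Answer: 2E9E

Derivation:
After 1 (read(3)): returned 'SAE', offset=3
After 2 (read(4)): returned '2E9E', offset=7
After 3 (read(2)): returned 'B9', offset=9
After 4 (read(1)): returned 'X', offset=10
After 5 (seek(-16, END)): offset=6
After 6 (seek(3, SET)): offset=3
After 7 (seek(-1, CUR)): offset=2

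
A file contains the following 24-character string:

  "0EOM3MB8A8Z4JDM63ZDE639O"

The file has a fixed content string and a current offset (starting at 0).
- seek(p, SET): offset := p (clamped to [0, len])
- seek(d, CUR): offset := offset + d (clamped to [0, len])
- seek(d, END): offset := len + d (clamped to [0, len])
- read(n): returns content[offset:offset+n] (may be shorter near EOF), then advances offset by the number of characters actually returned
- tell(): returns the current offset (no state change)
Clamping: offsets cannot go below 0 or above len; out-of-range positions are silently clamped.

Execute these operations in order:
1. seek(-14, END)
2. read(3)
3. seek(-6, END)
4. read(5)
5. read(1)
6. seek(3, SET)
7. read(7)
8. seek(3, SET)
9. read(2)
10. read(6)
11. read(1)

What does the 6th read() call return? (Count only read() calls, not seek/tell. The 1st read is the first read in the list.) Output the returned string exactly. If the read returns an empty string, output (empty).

Answer: MB8A8Z

Derivation:
After 1 (seek(-14, END)): offset=10
After 2 (read(3)): returned 'Z4J', offset=13
After 3 (seek(-6, END)): offset=18
After 4 (read(5)): returned 'DE639', offset=23
After 5 (read(1)): returned 'O', offset=24
After 6 (seek(3, SET)): offset=3
After 7 (read(7)): returned 'M3MB8A8', offset=10
After 8 (seek(3, SET)): offset=3
After 9 (read(2)): returned 'M3', offset=5
After 10 (read(6)): returned 'MB8A8Z', offset=11
After 11 (read(1)): returned '4', offset=12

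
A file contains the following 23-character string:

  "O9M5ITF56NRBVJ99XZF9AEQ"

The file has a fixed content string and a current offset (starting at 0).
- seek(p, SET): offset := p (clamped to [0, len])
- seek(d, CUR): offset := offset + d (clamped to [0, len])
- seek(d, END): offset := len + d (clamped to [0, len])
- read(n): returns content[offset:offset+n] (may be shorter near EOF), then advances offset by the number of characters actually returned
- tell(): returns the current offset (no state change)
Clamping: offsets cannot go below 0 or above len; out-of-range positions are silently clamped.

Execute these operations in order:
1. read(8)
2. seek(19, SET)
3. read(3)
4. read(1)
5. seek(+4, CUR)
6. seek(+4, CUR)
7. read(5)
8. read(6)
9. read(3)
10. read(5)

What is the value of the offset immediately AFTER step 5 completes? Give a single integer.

After 1 (read(8)): returned 'O9M5ITF5', offset=8
After 2 (seek(19, SET)): offset=19
After 3 (read(3)): returned '9AE', offset=22
After 4 (read(1)): returned 'Q', offset=23
After 5 (seek(+4, CUR)): offset=23

Answer: 23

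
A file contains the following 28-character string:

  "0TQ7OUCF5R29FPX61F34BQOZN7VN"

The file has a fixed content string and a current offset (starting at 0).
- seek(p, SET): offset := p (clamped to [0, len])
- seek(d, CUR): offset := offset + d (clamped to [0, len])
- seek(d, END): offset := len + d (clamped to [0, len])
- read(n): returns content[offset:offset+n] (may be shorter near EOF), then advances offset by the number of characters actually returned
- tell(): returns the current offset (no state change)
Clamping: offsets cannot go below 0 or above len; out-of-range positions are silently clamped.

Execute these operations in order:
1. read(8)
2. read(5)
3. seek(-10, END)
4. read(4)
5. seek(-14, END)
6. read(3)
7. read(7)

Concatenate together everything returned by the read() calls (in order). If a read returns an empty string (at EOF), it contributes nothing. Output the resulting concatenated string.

Answer: 0TQ7OUCF5R29F34BQX61F34BQOZ

Derivation:
After 1 (read(8)): returned '0TQ7OUCF', offset=8
After 2 (read(5)): returned '5R29F', offset=13
After 3 (seek(-10, END)): offset=18
After 4 (read(4)): returned '34BQ', offset=22
After 5 (seek(-14, END)): offset=14
After 6 (read(3)): returned 'X61', offset=17
After 7 (read(7)): returned 'F34BQOZ', offset=24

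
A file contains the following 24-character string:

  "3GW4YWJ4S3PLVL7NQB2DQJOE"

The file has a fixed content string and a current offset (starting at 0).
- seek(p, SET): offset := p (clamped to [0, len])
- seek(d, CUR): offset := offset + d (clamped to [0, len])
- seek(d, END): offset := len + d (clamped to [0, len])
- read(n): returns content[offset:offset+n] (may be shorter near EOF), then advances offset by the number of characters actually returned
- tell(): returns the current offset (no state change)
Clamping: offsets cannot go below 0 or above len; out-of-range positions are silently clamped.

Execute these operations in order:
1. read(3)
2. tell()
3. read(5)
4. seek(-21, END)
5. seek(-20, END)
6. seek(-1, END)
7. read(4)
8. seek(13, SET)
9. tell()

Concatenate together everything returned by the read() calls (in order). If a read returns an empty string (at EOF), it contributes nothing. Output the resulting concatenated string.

After 1 (read(3)): returned '3GW', offset=3
After 2 (tell()): offset=3
After 3 (read(5)): returned '4YWJ4', offset=8
After 4 (seek(-21, END)): offset=3
After 5 (seek(-20, END)): offset=4
After 6 (seek(-1, END)): offset=23
After 7 (read(4)): returned 'E', offset=24
After 8 (seek(13, SET)): offset=13
After 9 (tell()): offset=13

Answer: 3GW4YWJ4E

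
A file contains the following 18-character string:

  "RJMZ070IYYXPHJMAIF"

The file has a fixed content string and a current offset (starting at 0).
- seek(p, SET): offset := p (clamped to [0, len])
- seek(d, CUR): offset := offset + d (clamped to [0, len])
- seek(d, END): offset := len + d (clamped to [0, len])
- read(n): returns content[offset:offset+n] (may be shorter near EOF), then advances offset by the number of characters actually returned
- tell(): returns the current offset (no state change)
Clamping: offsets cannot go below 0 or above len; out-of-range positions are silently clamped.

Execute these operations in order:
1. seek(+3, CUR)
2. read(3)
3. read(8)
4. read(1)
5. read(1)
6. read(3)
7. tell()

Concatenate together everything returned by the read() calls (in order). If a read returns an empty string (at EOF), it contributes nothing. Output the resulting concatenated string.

Answer: Z070IYYXPHJMAIF

Derivation:
After 1 (seek(+3, CUR)): offset=3
After 2 (read(3)): returned 'Z07', offset=6
After 3 (read(8)): returned '0IYYXPHJ', offset=14
After 4 (read(1)): returned 'M', offset=15
After 5 (read(1)): returned 'A', offset=16
After 6 (read(3)): returned 'IF', offset=18
After 7 (tell()): offset=18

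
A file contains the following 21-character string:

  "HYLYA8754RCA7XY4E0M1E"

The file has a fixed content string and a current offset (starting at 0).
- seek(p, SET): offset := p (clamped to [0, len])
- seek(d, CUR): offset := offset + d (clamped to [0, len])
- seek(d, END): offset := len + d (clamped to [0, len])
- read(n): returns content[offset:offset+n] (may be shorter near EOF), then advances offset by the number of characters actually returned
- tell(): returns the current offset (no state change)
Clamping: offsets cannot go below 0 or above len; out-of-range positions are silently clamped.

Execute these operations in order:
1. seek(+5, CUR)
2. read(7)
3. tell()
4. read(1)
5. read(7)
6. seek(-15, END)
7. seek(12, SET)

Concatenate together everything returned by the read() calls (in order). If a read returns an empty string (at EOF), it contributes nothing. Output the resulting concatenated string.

After 1 (seek(+5, CUR)): offset=5
After 2 (read(7)): returned '8754RCA', offset=12
After 3 (tell()): offset=12
After 4 (read(1)): returned '7', offset=13
After 5 (read(7)): returned 'XY4E0M1', offset=20
After 6 (seek(-15, END)): offset=6
After 7 (seek(12, SET)): offset=12

Answer: 8754RCA7XY4E0M1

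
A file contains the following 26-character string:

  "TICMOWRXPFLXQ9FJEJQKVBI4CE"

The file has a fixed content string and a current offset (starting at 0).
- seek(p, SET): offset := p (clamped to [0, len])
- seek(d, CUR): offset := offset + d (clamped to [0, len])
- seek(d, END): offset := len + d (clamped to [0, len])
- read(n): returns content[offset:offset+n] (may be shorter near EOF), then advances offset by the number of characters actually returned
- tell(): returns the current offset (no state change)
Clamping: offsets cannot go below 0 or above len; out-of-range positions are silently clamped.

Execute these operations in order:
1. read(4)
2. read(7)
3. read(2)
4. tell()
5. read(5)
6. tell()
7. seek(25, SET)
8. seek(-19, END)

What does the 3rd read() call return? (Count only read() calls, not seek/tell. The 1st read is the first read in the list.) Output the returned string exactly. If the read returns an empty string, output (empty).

After 1 (read(4)): returned 'TICM', offset=4
After 2 (read(7)): returned 'OWRXPFL', offset=11
After 3 (read(2)): returned 'XQ', offset=13
After 4 (tell()): offset=13
After 5 (read(5)): returned '9FJEJ', offset=18
After 6 (tell()): offset=18
After 7 (seek(25, SET)): offset=25
After 8 (seek(-19, END)): offset=7

Answer: XQ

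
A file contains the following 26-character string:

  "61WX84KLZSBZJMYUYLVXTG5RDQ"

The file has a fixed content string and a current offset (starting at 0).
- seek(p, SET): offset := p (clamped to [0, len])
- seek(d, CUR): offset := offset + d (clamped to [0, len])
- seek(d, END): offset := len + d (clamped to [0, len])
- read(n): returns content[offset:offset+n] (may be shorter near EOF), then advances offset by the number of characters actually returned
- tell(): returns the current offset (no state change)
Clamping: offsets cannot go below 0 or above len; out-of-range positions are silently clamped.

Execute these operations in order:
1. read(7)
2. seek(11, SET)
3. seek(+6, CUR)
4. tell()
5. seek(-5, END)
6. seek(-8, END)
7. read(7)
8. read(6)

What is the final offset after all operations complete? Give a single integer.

After 1 (read(7)): returned '61WX84K', offset=7
After 2 (seek(11, SET)): offset=11
After 3 (seek(+6, CUR)): offset=17
After 4 (tell()): offset=17
After 5 (seek(-5, END)): offset=21
After 6 (seek(-8, END)): offset=18
After 7 (read(7)): returned 'VXTG5RD', offset=25
After 8 (read(6)): returned 'Q', offset=26

Answer: 26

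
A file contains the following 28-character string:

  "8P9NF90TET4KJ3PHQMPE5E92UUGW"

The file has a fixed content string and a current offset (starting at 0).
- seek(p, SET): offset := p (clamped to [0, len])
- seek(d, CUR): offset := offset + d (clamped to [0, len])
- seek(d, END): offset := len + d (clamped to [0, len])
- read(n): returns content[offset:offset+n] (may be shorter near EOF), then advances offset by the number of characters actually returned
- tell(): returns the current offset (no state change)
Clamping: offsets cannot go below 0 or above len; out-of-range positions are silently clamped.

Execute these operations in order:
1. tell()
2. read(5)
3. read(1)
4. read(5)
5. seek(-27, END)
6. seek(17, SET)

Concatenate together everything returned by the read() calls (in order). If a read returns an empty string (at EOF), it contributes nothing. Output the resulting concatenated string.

After 1 (tell()): offset=0
After 2 (read(5)): returned '8P9NF', offset=5
After 3 (read(1)): returned '9', offset=6
After 4 (read(5)): returned '0TET4', offset=11
After 5 (seek(-27, END)): offset=1
After 6 (seek(17, SET)): offset=17

Answer: 8P9NF90TET4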